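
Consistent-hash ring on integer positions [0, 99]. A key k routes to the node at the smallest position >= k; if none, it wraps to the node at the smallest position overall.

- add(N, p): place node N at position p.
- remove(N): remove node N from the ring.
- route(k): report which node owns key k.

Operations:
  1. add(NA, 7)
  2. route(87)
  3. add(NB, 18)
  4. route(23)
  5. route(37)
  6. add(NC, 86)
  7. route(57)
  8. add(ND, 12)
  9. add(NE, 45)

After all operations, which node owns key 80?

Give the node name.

Answer: NC

Derivation:
Op 1: add NA@7 -> ring=[7:NA]
Op 2: route key 87: none >= 87, wrap to smallest pos 7 -> NA
Op 3: add NB@18 -> ring=[7:NA,18:NB]
Op 4: route key 23: none >= 23, wrap to smallest pos 7 -> NA
Op 5: route key 37: none >= 37, wrap to smallest pos 7 -> NA
Op 6: add NC@86 -> ring=[7:NA,18:NB,86:NC]
Op 7: route key 57: smallest pos >= 57 is 86 -> NC
Op 8: add ND@12 -> ring=[7:NA,12:ND,18:NB,86:NC]
Op 9: add NE@45 -> ring=[7:NA,12:ND,18:NB,45:NE,86:NC]
Final route key 80: smallest pos >= 80 is 86 -> NC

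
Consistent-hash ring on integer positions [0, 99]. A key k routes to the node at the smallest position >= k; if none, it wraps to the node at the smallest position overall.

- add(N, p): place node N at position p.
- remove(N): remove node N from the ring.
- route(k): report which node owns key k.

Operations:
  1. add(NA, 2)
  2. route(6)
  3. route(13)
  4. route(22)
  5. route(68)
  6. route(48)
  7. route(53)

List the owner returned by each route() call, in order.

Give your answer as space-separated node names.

Op 1: add NA@2 -> ring=[2:NA]
Op 2: route key 6: none >= 6, wrap to smallest pos 2 -> NA
Op 3: route key 13: none >= 13, wrap to smallest pos 2 -> NA
Op 4: route key 22: none >= 22, wrap to smallest pos 2 -> NA
Op 5: route key 68: none >= 68, wrap to smallest pos 2 -> NA
Op 6: route key 48: none >= 48, wrap to smallest pos 2 -> NA
Op 7: route key 53: none >= 53, wrap to smallest pos 2 -> NA

Answer: NA NA NA NA NA NA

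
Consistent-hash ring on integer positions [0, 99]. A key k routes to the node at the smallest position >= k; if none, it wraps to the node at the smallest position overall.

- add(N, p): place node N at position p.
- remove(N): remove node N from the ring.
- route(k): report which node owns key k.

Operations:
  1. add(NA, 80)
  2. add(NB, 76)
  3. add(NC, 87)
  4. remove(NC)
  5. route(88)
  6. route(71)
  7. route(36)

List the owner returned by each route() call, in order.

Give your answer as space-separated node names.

Answer: NB NB NB

Derivation:
Op 1: add NA@80 -> ring=[80:NA]
Op 2: add NB@76 -> ring=[76:NB,80:NA]
Op 3: add NC@87 -> ring=[76:NB,80:NA,87:NC]
Op 4: remove NC -> ring=[76:NB,80:NA]
Op 5: route key 88: none >= 88, wrap to smallest pos 76 -> NB
Op 6: route key 71: smallest pos >= 71 is 76 -> NB
Op 7: route key 36: smallest pos >= 36 is 76 -> NB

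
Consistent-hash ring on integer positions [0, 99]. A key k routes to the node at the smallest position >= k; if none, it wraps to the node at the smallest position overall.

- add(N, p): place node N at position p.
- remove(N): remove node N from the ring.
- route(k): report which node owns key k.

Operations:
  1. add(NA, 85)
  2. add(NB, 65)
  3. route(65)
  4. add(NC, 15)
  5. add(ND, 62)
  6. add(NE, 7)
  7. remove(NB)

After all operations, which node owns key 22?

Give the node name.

Op 1: add NA@85 -> ring=[85:NA]
Op 2: add NB@65 -> ring=[65:NB,85:NA]
Op 3: route key 65: smallest pos >= 65 is 65 -> NB
Op 4: add NC@15 -> ring=[15:NC,65:NB,85:NA]
Op 5: add ND@62 -> ring=[15:NC,62:ND,65:NB,85:NA]
Op 6: add NE@7 -> ring=[7:NE,15:NC,62:ND,65:NB,85:NA]
Op 7: remove NB -> ring=[7:NE,15:NC,62:ND,85:NA]
Final route key 22: smallest pos >= 22 is 62 -> ND

Answer: ND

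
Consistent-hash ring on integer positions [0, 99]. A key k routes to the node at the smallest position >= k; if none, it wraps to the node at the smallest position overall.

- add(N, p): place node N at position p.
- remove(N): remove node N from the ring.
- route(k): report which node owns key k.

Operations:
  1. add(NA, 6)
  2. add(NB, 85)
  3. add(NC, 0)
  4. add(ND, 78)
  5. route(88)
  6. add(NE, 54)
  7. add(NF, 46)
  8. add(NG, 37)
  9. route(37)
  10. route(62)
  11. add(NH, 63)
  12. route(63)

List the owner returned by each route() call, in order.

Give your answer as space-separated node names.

Op 1: add NA@6 -> ring=[6:NA]
Op 2: add NB@85 -> ring=[6:NA,85:NB]
Op 3: add NC@0 -> ring=[0:NC,6:NA,85:NB]
Op 4: add ND@78 -> ring=[0:NC,6:NA,78:ND,85:NB]
Op 5: route key 88: none >= 88, wrap to smallest pos 0 -> NC
Op 6: add NE@54 -> ring=[0:NC,6:NA,54:NE,78:ND,85:NB]
Op 7: add NF@46 -> ring=[0:NC,6:NA,46:NF,54:NE,78:ND,85:NB]
Op 8: add NG@37 -> ring=[0:NC,6:NA,37:NG,46:NF,54:NE,78:ND,85:NB]
Op 9: route key 37: smallest pos >= 37 is 37 -> NG
Op 10: route key 62: smallest pos >= 62 is 78 -> ND
Op 11: add NH@63 -> ring=[0:NC,6:NA,37:NG,46:NF,54:NE,63:NH,78:ND,85:NB]
Op 12: route key 63: smallest pos >= 63 is 63 -> NH

Answer: NC NG ND NH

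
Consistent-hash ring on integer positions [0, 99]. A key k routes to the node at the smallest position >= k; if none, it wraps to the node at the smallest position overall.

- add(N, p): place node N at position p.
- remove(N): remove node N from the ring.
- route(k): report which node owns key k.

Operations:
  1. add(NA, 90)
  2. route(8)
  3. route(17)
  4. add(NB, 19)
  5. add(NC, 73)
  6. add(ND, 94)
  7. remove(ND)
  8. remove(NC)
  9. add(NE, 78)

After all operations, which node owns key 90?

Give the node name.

Op 1: add NA@90 -> ring=[90:NA]
Op 2: route key 8: smallest pos >= 8 is 90 -> NA
Op 3: route key 17: smallest pos >= 17 is 90 -> NA
Op 4: add NB@19 -> ring=[19:NB,90:NA]
Op 5: add NC@73 -> ring=[19:NB,73:NC,90:NA]
Op 6: add ND@94 -> ring=[19:NB,73:NC,90:NA,94:ND]
Op 7: remove ND -> ring=[19:NB,73:NC,90:NA]
Op 8: remove NC -> ring=[19:NB,90:NA]
Op 9: add NE@78 -> ring=[19:NB,78:NE,90:NA]
Final route key 90: smallest pos >= 90 is 90 -> NA

Answer: NA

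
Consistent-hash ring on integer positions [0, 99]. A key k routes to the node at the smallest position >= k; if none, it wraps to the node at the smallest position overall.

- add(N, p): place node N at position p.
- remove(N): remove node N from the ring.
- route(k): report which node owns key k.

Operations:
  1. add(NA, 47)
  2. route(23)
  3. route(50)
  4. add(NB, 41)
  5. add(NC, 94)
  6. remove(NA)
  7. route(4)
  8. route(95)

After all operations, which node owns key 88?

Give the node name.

Answer: NC

Derivation:
Op 1: add NA@47 -> ring=[47:NA]
Op 2: route key 23: smallest pos >= 23 is 47 -> NA
Op 3: route key 50: none >= 50, wrap to smallest pos 47 -> NA
Op 4: add NB@41 -> ring=[41:NB,47:NA]
Op 5: add NC@94 -> ring=[41:NB,47:NA,94:NC]
Op 6: remove NA -> ring=[41:NB,94:NC]
Op 7: route key 4: smallest pos >= 4 is 41 -> NB
Op 8: route key 95: none >= 95, wrap to smallest pos 41 -> NB
Final route key 88: smallest pos >= 88 is 94 -> NC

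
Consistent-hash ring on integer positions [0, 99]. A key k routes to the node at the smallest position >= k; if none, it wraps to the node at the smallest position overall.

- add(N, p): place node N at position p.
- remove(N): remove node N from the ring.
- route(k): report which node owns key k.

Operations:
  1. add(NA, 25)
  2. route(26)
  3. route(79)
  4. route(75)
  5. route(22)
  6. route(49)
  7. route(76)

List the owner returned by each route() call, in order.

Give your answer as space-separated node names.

Op 1: add NA@25 -> ring=[25:NA]
Op 2: route key 26: none >= 26, wrap to smallest pos 25 -> NA
Op 3: route key 79: none >= 79, wrap to smallest pos 25 -> NA
Op 4: route key 75: none >= 75, wrap to smallest pos 25 -> NA
Op 5: route key 22: smallest pos >= 22 is 25 -> NA
Op 6: route key 49: none >= 49, wrap to smallest pos 25 -> NA
Op 7: route key 76: none >= 76, wrap to smallest pos 25 -> NA

Answer: NA NA NA NA NA NA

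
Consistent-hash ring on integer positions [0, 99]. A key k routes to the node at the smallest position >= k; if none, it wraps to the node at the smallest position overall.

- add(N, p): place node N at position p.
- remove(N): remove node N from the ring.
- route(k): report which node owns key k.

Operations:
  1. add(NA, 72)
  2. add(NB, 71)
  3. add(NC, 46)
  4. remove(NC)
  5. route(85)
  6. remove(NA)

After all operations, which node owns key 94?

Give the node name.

Op 1: add NA@72 -> ring=[72:NA]
Op 2: add NB@71 -> ring=[71:NB,72:NA]
Op 3: add NC@46 -> ring=[46:NC,71:NB,72:NA]
Op 4: remove NC -> ring=[71:NB,72:NA]
Op 5: route key 85: none >= 85, wrap to smallest pos 71 -> NB
Op 6: remove NA -> ring=[71:NB]
Final route key 94: none >= 94, wrap to smallest pos 71 -> NB

Answer: NB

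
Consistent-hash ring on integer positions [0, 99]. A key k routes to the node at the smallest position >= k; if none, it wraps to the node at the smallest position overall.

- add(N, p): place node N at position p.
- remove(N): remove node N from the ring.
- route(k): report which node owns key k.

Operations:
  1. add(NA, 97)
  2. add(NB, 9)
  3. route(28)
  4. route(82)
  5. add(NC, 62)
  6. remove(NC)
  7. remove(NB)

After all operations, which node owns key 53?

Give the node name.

Answer: NA

Derivation:
Op 1: add NA@97 -> ring=[97:NA]
Op 2: add NB@9 -> ring=[9:NB,97:NA]
Op 3: route key 28: smallest pos >= 28 is 97 -> NA
Op 4: route key 82: smallest pos >= 82 is 97 -> NA
Op 5: add NC@62 -> ring=[9:NB,62:NC,97:NA]
Op 6: remove NC -> ring=[9:NB,97:NA]
Op 7: remove NB -> ring=[97:NA]
Final route key 53: smallest pos >= 53 is 97 -> NA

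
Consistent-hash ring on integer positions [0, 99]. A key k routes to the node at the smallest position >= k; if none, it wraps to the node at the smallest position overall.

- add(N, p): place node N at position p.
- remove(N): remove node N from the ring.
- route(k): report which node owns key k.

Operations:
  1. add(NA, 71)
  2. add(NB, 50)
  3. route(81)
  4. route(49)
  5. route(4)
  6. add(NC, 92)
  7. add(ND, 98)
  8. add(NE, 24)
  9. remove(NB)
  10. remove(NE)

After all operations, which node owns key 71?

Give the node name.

Answer: NA

Derivation:
Op 1: add NA@71 -> ring=[71:NA]
Op 2: add NB@50 -> ring=[50:NB,71:NA]
Op 3: route key 81: none >= 81, wrap to smallest pos 50 -> NB
Op 4: route key 49: smallest pos >= 49 is 50 -> NB
Op 5: route key 4: smallest pos >= 4 is 50 -> NB
Op 6: add NC@92 -> ring=[50:NB,71:NA,92:NC]
Op 7: add ND@98 -> ring=[50:NB,71:NA,92:NC,98:ND]
Op 8: add NE@24 -> ring=[24:NE,50:NB,71:NA,92:NC,98:ND]
Op 9: remove NB -> ring=[24:NE,71:NA,92:NC,98:ND]
Op 10: remove NE -> ring=[71:NA,92:NC,98:ND]
Final route key 71: smallest pos >= 71 is 71 -> NA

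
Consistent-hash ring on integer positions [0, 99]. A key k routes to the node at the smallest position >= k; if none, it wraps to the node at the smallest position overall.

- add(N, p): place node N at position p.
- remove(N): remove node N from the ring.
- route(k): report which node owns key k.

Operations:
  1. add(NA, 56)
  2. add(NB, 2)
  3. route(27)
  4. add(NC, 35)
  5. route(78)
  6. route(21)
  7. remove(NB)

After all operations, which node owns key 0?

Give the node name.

Answer: NC

Derivation:
Op 1: add NA@56 -> ring=[56:NA]
Op 2: add NB@2 -> ring=[2:NB,56:NA]
Op 3: route key 27: smallest pos >= 27 is 56 -> NA
Op 4: add NC@35 -> ring=[2:NB,35:NC,56:NA]
Op 5: route key 78: none >= 78, wrap to smallest pos 2 -> NB
Op 6: route key 21: smallest pos >= 21 is 35 -> NC
Op 7: remove NB -> ring=[35:NC,56:NA]
Final route key 0: smallest pos >= 0 is 35 -> NC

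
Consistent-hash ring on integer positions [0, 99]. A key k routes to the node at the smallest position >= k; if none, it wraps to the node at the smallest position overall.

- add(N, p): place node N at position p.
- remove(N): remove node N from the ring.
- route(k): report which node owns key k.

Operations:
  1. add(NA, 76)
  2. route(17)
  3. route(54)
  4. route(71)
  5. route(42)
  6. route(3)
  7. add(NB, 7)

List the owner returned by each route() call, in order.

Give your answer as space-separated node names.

Answer: NA NA NA NA NA

Derivation:
Op 1: add NA@76 -> ring=[76:NA]
Op 2: route key 17: smallest pos >= 17 is 76 -> NA
Op 3: route key 54: smallest pos >= 54 is 76 -> NA
Op 4: route key 71: smallest pos >= 71 is 76 -> NA
Op 5: route key 42: smallest pos >= 42 is 76 -> NA
Op 6: route key 3: smallest pos >= 3 is 76 -> NA
Op 7: add NB@7 -> ring=[7:NB,76:NA]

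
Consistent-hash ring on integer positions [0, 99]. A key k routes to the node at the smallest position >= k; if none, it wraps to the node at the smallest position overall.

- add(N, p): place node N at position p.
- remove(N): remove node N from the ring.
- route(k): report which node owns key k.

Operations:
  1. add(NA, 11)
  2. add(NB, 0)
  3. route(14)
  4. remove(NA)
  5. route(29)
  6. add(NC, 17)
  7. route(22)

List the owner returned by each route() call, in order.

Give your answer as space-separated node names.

Op 1: add NA@11 -> ring=[11:NA]
Op 2: add NB@0 -> ring=[0:NB,11:NA]
Op 3: route key 14: none >= 14, wrap to smallest pos 0 -> NB
Op 4: remove NA -> ring=[0:NB]
Op 5: route key 29: none >= 29, wrap to smallest pos 0 -> NB
Op 6: add NC@17 -> ring=[0:NB,17:NC]
Op 7: route key 22: none >= 22, wrap to smallest pos 0 -> NB

Answer: NB NB NB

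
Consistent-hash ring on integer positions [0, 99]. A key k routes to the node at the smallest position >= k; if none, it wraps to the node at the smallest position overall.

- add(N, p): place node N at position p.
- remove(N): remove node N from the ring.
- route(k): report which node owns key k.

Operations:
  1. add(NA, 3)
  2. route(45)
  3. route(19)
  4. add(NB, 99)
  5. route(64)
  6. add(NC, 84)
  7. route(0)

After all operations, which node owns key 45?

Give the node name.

Op 1: add NA@3 -> ring=[3:NA]
Op 2: route key 45: none >= 45, wrap to smallest pos 3 -> NA
Op 3: route key 19: none >= 19, wrap to smallest pos 3 -> NA
Op 4: add NB@99 -> ring=[3:NA,99:NB]
Op 5: route key 64: smallest pos >= 64 is 99 -> NB
Op 6: add NC@84 -> ring=[3:NA,84:NC,99:NB]
Op 7: route key 0: smallest pos >= 0 is 3 -> NA
Final route key 45: smallest pos >= 45 is 84 -> NC

Answer: NC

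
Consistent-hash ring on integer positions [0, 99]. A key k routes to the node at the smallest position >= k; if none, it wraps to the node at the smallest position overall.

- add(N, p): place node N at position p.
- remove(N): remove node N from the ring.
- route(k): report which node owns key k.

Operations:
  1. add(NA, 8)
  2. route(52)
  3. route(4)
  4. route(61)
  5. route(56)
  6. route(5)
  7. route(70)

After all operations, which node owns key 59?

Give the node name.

Answer: NA

Derivation:
Op 1: add NA@8 -> ring=[8:NA]
Op 2: route key 52: none >= 52, wrap to smallest pos 8 -> NA
Op 3: route key 4: smallest pos >= 4 is 8 -> NA
Op 4: route key 61: none >= 61, wrap to smallest pos 8 -> NA
Op 5: route key 56: none >= 56, wrap to smallest pos 8 -> NA
Op 6: route key 5: smallest pos >= 5 is 8 -> NA
Op 7: route key 70: none >= 70, wrap to smallest pos 8 -> NA
Final route key 59: none >= 59, wrap to smallest pos 8 -> NA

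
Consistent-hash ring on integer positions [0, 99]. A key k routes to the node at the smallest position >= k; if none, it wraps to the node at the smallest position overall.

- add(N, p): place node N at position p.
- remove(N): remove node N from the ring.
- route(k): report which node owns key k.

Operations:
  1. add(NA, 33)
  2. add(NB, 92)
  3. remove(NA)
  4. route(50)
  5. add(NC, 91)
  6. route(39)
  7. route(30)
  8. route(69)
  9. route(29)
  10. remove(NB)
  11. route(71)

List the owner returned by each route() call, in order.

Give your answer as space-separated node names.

Op 1: add NA@33 -> ring=[33:NA]
Op 2: add NB@92 -> ring=[33:NA,92:NB]
Op 3: remove NA -> ring=[92:NB]
Op 4: route key 50: smallest pos >= 50 is 92 -> NB
Op 5: add NC@91 -> ring=[91:NC,92:NB]
Op 6: route key 39: smallest pos >= 39 is 91 -> NC
Op 7: route key 30: smallest pos >= 30 is 91 -> NC
Op 8: route key 69: smallest pos >= 69 is 91 -> NC
Op 9: route key 29: smallest pos >= 29 is 91 -> NC
Op 10: remove NB -> ring=[91:NC]
Op 11: route key 71: smallest pos >= 71 is 91 -> NC

Answer: NB NC NC NC NC NC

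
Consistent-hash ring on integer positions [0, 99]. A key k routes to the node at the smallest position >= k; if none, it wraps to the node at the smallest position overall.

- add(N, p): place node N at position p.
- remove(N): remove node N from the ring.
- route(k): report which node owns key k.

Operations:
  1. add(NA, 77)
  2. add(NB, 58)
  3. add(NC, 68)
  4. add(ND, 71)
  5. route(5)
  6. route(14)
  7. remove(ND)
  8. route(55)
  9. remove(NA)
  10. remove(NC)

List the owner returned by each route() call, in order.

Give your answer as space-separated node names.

Answer: NB NB NB

Derivation:
Op 1: add NA@77 -> ring=[77:NA]
Op 2: add NB@58 -> ring=[58:NB,77:NA]
Op 3: add NC@68 -> ring=[58:NB,68:NC,77:NA]
Op 4: add ND@71 -> ring=[58:NB,68:NC,71:ND,77:NA]
Op 5: route key 5: smallest pos >= 5 is 58 -> NB
Op 6: route key 14: smallest pos >= 14 is 58 -> NB
Op 7: remove ND -> ring=[58:NB,68:NC,77:NA]
Op 8: route key 55: smallest pos >= 55 is 58 -> NB
Op 9: remove NA -> ring=[58:NB,68:NC]
Op 10: remove NC -> ring=[58:NB]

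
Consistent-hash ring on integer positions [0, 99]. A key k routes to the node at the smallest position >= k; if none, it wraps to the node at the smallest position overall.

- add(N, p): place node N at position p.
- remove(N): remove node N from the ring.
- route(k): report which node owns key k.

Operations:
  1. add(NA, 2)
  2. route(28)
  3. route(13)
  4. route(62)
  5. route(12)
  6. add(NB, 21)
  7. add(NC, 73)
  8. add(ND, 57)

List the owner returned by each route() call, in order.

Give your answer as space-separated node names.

Answer: NA NA NA NA

Derivation:
Op 1: add NA@2 -> ring=[2:NA]
Op 2: route key 28: none >= 28, wrap to smallest pos 2 -> NA
Op 3: route key 13: none >= 13, wrap to smallest pos 2 -> NA
Op 4: route key 62: none >= 62, wrap to smallest pos 2 -> NA
Op 5: route key 12: none >= 12, wrap to smallest pos 2 -> NA
Op 6: add NB@21 -> ring=[2:NA,21:NB]
Op 7: add NC@73 -> ring=[2:NA,21:NB,73:NC]
Op 8: add ND@57 -> ring=[2:NA,21:NB,57:ND,73:NC]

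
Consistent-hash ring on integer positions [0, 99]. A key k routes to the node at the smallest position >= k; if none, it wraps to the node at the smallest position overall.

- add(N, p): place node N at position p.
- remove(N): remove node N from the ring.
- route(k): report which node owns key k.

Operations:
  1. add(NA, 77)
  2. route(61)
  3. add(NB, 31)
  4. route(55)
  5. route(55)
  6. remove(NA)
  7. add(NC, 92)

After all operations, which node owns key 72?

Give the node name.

Op 1: add NA@77 -> ring=[77:NA]
Op 2: route key 61: smallest pos >= 61 is 77 -> NA
Op 3: add NB@31 -> ring=[31:NB,77:NA]
Op 4: route key 55: smallest pos >= 55 is 77 -> NA
Op 5: route key 55: smallest pos >= 55 is 77 -> NA
Op 6: remove NA -> ring=[31:NB]
Op 7: add NC@92 -> ring=[31:NB,92:NC]
Final route key 72: smallest pos >= 72 is 92 -> NC

Answer: NC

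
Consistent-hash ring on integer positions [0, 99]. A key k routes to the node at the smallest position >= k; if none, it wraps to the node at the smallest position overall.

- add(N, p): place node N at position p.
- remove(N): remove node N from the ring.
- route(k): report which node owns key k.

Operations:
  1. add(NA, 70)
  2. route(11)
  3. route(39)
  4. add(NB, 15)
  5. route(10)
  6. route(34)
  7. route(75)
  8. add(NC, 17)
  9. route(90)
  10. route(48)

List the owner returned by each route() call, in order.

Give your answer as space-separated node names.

Op 1: add NA@70 -> ring=[70:NA]
Op 2: route key 11: smallest pos >= 11 is 70 -> NA
Op 3: route key 39: smallest pos >= 39 is 70 -> NA
Op 4: add NB@15 -> ring=[15:NB,70:NA]
Op 5: route key 10: smallest pos >= 10 is 15 -> NB
Op 6: route key 34: smallest pos >= 34 is 70 -> NA
Op 7: route key 75: none >= 75, wrap to smallest pos 15 -> NB
Op 8: add NC@17 -> ring=[15:NB,17:NC,70:NA]
Op 9: route key 90: none >= 90, wrap to smallest pos 15 -> NB
Op 10: route key 48: smallest pos >= 48 is 70 -> NA

Answer: NA NA NB NA NB NB NA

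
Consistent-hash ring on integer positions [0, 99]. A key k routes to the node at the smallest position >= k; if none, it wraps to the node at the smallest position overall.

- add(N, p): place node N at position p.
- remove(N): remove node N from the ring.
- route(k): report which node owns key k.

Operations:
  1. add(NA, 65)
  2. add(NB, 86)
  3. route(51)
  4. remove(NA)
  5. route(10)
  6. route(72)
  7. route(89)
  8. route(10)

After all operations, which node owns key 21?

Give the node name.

Answer: NB

Derivation:
Op 1: add NA@65 -> ring=[65:NA]
Op 2: add NB@86 -> ring=[65:NA,86:NB]
Op 3: route key 51: smallest pos >= 51 is 65 -> NA
Op 4: remove NA -> ring=[86:NB]
Op 5: route key 10: smallest pos >= 10 is 86 -> NB
Op 6: route key 72: smallest pos >= 72 is 86 -> NB
Op 7: route key 89: none >= 89, wrap to smallest pos 86 -> NB
Op 8: route key 10: smallest pos >= 10 is 86 -> NB
Final route key 21: smallest pos >= 21 is 86 -> NB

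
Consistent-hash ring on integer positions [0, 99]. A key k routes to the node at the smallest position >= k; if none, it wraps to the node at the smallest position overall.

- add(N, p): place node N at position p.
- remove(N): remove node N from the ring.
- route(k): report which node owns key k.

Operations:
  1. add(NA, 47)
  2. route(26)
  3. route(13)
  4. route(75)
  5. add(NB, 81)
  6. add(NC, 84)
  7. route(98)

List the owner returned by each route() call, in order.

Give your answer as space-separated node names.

Op 1: add NA@47 -> ring=[47:NA]
Op 2: route key 26: smallest pos >= 26 is 47 -> NA
Op 3: route key 13: smallest pos >= 13 is 47 -> NA
Op 4: route key 75: none >= 75, wrap to smallest pos 47 -> NA
Op 5: add NB@81 -> ring=[47:NA,81:NB]
Op 6: add NC@84 -> ring=[47:NA,81:NB,84:NC]
Op 7: route key 98: none >= 98, wrap to smallest pos 47 -> NA

Answer: NA NA NA NA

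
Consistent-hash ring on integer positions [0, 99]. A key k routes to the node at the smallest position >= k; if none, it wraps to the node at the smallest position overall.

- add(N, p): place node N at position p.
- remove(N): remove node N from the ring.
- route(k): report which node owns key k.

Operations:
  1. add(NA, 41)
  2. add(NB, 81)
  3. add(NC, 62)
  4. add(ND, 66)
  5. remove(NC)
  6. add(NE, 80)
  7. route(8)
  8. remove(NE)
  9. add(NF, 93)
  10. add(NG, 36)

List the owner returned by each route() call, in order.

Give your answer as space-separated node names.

Op 1: add NA@41 -> ring=[41:NA]
Op 2: add NB@81 -> ring=[41:NA,81:NB]
Op 3: add NC@62 -> ring=[41:NA,62:NC,81:NB]
Op 4: add ND@66 -> ring=[41:NA,62:NC,66:ND,81:NB]
Op 5: remove NC -> ring=[41:NA,66:ND,81:NB]
Op 6: add NE@80 -> ring=[41:NA,66:ND,80:NE,81:NB]
Op 7: route key 8: smallest pos >= 8 is 41 -> NA
Op 8: remove NE -> ring=[41:NA,66:ND,81:NB]
Op 9: add NF@93 -> ring=[41:NA,66:ND,81:NB,93:NF]
Op 10: add NG@36 -> ring=[36:NG,41:NA,66:ND,81:NB,93:NF]

Answer: NA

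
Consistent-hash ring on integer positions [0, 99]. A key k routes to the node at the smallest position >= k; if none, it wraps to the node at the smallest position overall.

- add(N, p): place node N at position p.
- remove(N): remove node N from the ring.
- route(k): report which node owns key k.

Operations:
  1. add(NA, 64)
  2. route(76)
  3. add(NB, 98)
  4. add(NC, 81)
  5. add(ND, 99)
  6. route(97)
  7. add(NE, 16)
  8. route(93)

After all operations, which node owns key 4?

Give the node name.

Answer: NE

Derivation:
Op 1: add NA@64 -> ring=[64:NA]
Op 2: route key 76: none >= 76, wrap to smallest pos 64 -> NA
Op 3: add NB@98 -> ring=[64:NA,98:NB]
Op 4: add NC@81 -> ring=[64:NA,81:NC,98:NB]
Op 5: add ND@99 -> ring=[64:NA,81:NC,98:NB,99:ND]
Op 6: route key 97: smallest pos >= 97 is 98 -> NB
Op 7: add NE@16 -> ring=[16:NE,64:NA,81:NC,98:NB,99:ND]
Op 8: route key 93: smallest pos >= 93 is 98 -> NB
Final route key 4: smallest pos >= 4 is 16 -> NE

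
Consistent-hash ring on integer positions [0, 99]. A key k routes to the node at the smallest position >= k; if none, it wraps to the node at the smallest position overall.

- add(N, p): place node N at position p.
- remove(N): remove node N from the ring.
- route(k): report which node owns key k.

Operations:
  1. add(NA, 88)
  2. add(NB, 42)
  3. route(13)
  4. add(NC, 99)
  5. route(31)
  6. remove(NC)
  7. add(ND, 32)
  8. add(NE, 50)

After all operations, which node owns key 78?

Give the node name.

Answer: NA

Derivation:
Op 1: add NA@88 -> ring=[88:NA]
Op 2: add NB@42 -> ring=[42:NB,88:NA]
Op 3: route key 13: smallest pos >= 13 is 42 -> NB
Op 4: add NC@99 -> ring=[42:NB,88:NA,99:NC]
Op 5: route key 31: smallest pos >= 31 is 42 -> NB
Op 6: remove NC -> ring=[42:NB,88:NA]
Op 7: add ND@32 -> ring=[32:ND,42:NB,88:NA]
Op 8: add NE@50 -> ring=[32:ND,42:NB,50:NE,88:NA]
Final route key 78: smallest pos >= 78 is 88 -> NA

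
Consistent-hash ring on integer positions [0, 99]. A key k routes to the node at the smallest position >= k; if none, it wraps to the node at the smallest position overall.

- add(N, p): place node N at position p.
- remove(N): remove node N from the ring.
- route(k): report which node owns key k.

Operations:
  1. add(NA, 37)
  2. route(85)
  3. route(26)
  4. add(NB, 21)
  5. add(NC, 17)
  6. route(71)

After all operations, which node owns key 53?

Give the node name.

Op 1: add NA@37 -> ring=[37:NA]
Op 2: route key 85: none >= 85, wrap to smallest pos 37 -> NA
Op 3: route key 26: smallest pos >= 26 is 37 -> NA
Op 4: add NB@21 -> ring=[21:NB,37:NA]
Op 5: add NC@17 -> ring=[17:NC,21:NB,37:NA]
Op 6: route key 71: none >= 71, wrap to smallest pos 17 -> NC
Final route key 53: none >= 53, wrap to smallest pos 17 -> NC

Answer: NC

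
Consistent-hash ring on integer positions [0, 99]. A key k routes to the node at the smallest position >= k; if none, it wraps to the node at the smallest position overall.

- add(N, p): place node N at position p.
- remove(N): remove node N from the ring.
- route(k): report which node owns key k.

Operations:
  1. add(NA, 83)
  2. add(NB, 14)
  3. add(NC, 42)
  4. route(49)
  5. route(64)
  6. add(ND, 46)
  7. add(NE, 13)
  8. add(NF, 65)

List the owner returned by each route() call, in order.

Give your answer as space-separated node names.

Answer: NA NA

Derivation:
Op 1: add NA@83 -> ring=[83:NA]
Op 2: add NB@14 -> ring=[14:NB,83:NA]
Op 3: add NC@42 -> ring=[14:NB,42:NC,83:NA]
Op 4: route key 49: smallest pos >= 49 is 83 -> NA
Op 5: route key 64: smallest pos >= 64 is 83 -> NA
Op 6: add ND@46 -> ring=[14:NB,42:NC,46:ND,83:NA]
Op 7: add NE@13 -> ring=[13:NE,14:NB,42:NC,46:ND,83:NA]
Op 8: add NF@65 -> ring=[13:NE,14:NB,42:NC,46:ND,65:NF,83:NA]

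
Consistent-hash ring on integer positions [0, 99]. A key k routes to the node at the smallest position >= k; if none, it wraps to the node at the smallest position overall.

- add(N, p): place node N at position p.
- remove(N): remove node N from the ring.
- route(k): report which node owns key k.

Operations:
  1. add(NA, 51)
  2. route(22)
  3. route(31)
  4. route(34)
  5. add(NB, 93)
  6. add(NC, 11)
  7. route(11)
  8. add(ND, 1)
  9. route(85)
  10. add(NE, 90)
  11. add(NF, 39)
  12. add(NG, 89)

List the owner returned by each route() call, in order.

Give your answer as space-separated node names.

Answer: NA NA NA NC NB

Derivation:
Op 1: add NA@51 -> ring=[51:NA]
Op 2: route key 22: smallest pos >= 22 is 51 -> NA
Op 3: route key 31: smallest pos >= 31 is 51 -> NA
Op 4: route key 34: smallest pos >= 34 is 51 -> NA
Op 5: add NB@93 -> ring=[51:NA,93:NB]
Op 6: add NC@11 -> ring=[11:NC,51:NA,93:NB]
Op 7: route key 11: smallest pos >= 11 is 11 -> NC
Op 8: add ND@1 -> ring=[1:ND,11:NC,51:NA,93:NB]
Op 9: route key 85: smallest pos >= 85 is 93 -> NB
Op 10: add NE@90 -> ring=[1:ND,11:NC,51:NA,90:NE,93:NB]
Op 11: add NF@39 -> ring=[1:ND,11:NC,39:NF,51:NA,90:NE,93:NB]
Op 12: add NG@89 -> ring=[1:ND,11:NC,39:NF,51:NA,89:NG,90:NE,93:NB]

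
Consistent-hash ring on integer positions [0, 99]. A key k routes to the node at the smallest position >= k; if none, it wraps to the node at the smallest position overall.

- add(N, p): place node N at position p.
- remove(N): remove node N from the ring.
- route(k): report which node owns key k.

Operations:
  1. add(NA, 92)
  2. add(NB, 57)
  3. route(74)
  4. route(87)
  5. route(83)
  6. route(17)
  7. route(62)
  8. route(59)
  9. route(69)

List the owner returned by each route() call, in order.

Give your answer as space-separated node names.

Op 1: add NA@92 -> ring=[92:NA]
Op 2: add NB@57 -> ring=[57:NB,92:NA]
Op 3: route key 74: smallest pos >= 74 is 92 -> NA
Op 4: route key 87: smallest pos >= 87 is 92 -> NA
Op 5: route key 83: smallest pos >= 83 is 92 -> NA
Op 6: route key 17: smallest pos >= 17 is 57 -> NB
Op 7: route key 62: smallest pos >= 62 is 92 -> NA
Op 8: route key 59: smallest pos >= 59 is 92 -> NA
Op 9: route key 69: smallest pos >= 69 is 92 -> NA

Answer: NA NA NA NB NA NA NA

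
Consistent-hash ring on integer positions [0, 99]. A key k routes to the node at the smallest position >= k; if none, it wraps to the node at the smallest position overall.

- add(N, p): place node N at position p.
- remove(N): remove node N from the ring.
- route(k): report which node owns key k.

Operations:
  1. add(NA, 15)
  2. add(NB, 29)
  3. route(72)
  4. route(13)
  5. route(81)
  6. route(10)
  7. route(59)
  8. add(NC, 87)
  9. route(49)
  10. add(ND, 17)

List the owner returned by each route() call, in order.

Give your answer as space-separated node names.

Op 1: add NA@15 -> ring=[15:NA]
Op 2: add NB@29 -> ring=[15:NA,29:NB]
Op 3: route key 72: none >= 72, wrap to smallest pos 15 -> NA
Op 4: route key 13: smallest pos >= 13 is 15 -> NA
Op 5: route key 81: none >= 81, wrap to smallest pos 15 -> NA
Op 6: route key 10: smallest pos >= 10 is 15 -> NA
Op 7: route key 59: none >= 59, wrap to smallest pos 15 -> NA
Op 8: add NC@87 -> ring=[15:NA,29:NB,87:NC]
Op 9: route key 49: smallest pos >= 49 is 87 -> NC
Op 10: add ND@17 -> ring=[15:NA,17:ND,29:NB,87:NC]

Answer: NA NA NA NA NA NC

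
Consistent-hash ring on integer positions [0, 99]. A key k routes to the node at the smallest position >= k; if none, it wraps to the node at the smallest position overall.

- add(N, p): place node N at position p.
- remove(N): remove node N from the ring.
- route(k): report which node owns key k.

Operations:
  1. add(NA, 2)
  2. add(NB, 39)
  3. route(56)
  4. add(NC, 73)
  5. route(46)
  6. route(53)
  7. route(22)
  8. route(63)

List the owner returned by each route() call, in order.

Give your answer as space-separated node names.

Answer: NA NC NC NB NC

Derivation:
Op 1: add NA@2 -> ring=[2:NA]
Op 2: add NB@39 -> ring=[2:NA,39:NB]
Op 3: route key 56: none >= 56, wrap to smallest pos 2 -> NA
Op 4: add NC@73 -> ring=[2:NA,39:NB,73:NC]
Op 5: route key 46: smallest pos >= 46 is 73 -> NC
Op 6: route key 53: smallest pos >= 53 is 73 -> NC
Op 7: route key 22: smallest pos >= 22 is 39 -> NB
Op 8: route key 63: smallest pos >= 63 is 73 -> NC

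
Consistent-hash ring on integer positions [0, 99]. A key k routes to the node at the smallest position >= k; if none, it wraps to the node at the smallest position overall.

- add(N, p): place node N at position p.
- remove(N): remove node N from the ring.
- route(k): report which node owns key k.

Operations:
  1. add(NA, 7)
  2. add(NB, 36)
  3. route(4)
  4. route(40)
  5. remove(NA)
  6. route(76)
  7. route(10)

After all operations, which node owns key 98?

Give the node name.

Op 1: add NA@7 -> ring=[7:NA]
Op 2: add NB@36 -> ring=[7:NA,36:NB]
Op 3: route key 4: smallest pos >= 4 is 7 -> NA
Op 4: route key 40: none >= 40, wrap to smallest pos 7 -> NA
Op 5: remove NA -> ring=[36:NB]
Op 6: route key 76: none >= 76, wrap to smallest pos 36 -> NB
Op 7: route key 10: smallest pos >= 10 is 36 -> NB
Final route key 98: none >= 98, wrap to smallest pos 36 -> NB

Answer: NB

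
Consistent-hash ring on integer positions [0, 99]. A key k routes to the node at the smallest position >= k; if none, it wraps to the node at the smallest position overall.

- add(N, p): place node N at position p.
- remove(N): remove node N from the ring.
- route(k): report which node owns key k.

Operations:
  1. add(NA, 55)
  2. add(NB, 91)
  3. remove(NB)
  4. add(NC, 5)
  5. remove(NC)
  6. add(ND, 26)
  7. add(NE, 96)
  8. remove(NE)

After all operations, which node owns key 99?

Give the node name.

Answer: ND

Derivation:
Op 1: add NA@55 -> ring=[55:NA]
Op 2: add NB@91 -> ring=[55:NA,91:NB]
Op 3: remove NB -> ring=[55:NA]
Op 4: add NC@5 -> ring=[5:NC,55:NA]
Op 5: remove NC -> ring=[55:NA]
Op 6: add ND@26 -> ring=[26:ND,55:NA]
Op 7: add NE@96 -> ring=[26:ND,55:NA,96:NE]
Op 8: remove NE -> ring=[26:ND,55:NA]
Final route key 99: none >= 99, wrap to smallest pos 26 -> ND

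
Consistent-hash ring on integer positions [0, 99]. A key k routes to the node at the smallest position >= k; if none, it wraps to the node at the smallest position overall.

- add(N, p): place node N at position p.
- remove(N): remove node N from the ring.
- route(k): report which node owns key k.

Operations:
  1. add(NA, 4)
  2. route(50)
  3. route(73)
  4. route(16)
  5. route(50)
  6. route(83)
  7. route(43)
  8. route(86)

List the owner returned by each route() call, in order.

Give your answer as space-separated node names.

Op 1: add NA@4 -> ring=[4:NA]
Op 2: route key 50: none >= 50, wrap to smallest pos 4 -> NA
Op 3: route key 73: none >= 73, wrap to smallest pos 4 -> NA
Op 4: route key 16: none >= 16, wrap to smallest pos 4 -> NA
Op 5: route key 50: none >= 50, wrap to smallest pos 4 -> NA
Op 6: route key 83: none >= 83, wrap to smallest pos 4 -> NA
Op 7: route key 43: none >= 43, wrap to smallest pos 4 -> NA
Op 8: route key 86: none >= 86, wrap to smallest pos 4 -> NA

Answer: NA NA NA NA NA NA NA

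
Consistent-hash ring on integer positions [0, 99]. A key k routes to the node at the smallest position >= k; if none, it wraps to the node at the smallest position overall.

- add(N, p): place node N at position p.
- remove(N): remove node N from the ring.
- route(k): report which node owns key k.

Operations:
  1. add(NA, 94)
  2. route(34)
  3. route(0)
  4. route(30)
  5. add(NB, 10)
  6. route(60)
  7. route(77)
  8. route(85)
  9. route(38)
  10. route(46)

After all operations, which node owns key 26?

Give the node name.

Answer: NA

Derivation:
Op 1: add NA@94 -> ring=[94:NA]
Op 2: route key 34: smallest pos >= 34 is 94 -> NA
Op 3: route key 0: smallest pos >= 0 is 94 -> NA
Op 4: route key 30: smallest pos >= 30 is 94 -> NA
Op 5: add NB@10 -> ring=[10:NB,94:NA]
Op 6: route key 60: smallest pos >= 60 is 94 -> NA
Op 7: route key 77: smallest pos >= 77 is 94 -> NA
Op 8: route key 85: smallest pos >= 85 is 94 -> NA
Op 9: route key 38: smallest pos >= 38 is 94 -> NA
Op 10: route key 46: smallest pos >= 46 is 94 -> NA
Final route key 26: smallest pos >= 26 is 94 -> NA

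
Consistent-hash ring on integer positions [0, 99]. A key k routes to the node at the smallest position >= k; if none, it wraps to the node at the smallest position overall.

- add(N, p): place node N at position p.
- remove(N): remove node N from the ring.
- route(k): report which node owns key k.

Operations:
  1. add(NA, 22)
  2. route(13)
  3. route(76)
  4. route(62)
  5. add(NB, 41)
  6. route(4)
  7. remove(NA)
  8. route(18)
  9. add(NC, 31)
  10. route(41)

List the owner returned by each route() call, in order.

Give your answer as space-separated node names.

Answer: NA NA NA NA NB NB

Derivation:
Op 1: add NA@22 -> ring=[22:NA]
Op 2: route key 13: smallest pos >= 13 is 22 -> NA
Op 3: route key 76: none >= 76, wrap to smallest pos 22 -> NA
Op 4: route key 62: none >= 62, wrap to smallest pos 22 -> NA
Op 5: add NB@41 -> ring=[22:NA,41:NB]
Op 6: route key 4: smallest pos >= 4 is 22 -> NA
Op 7: remove NA -> ring=[41:NB]
Op 8: route key 18: smallest pos >= 18 is 41 -> NB
Op 9: add NC@31 -> ring=[31:NC,41:NB]
Op 10: route key 41: smallest pos >= 41 is 41 -> NB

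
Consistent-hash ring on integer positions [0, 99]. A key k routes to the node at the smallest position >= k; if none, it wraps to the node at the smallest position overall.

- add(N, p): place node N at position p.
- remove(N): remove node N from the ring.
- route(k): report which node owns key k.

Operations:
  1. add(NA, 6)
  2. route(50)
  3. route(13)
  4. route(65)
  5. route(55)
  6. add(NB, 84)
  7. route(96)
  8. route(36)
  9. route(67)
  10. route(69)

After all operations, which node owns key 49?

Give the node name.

Answer: NB

Derivation:
Op 1: add NA@6 -> ring=[6:NA]
Op 2: route key 50: none >= 50, wrap to smallest pos 6 -> NA
Op 3: route key 13: none >= 13, wrap to smallest pos 6 -> NA
Op 4: route key 65: none >= 65, wrap to smallest pos 6 -> NA
Op 5: route key 55: none >= 55, wrap to smallest pos 6 -> NA
Op 6: add NB@84 -> ring=[6:NA,84:NB]
Op 7: route key 96: none >= 96, wrap to smallest pos 6 -> NA
Op 8: route key 36: smallest pos >= 36 is 84 -> NB
Op 9: route key 67: smallest pos >= 67 is 84 -> NB
Op 10: route key 69: smallest pos >= 69 is 84 -> NB
Final route key 49: smallest pos >= 49 is 84 -> NB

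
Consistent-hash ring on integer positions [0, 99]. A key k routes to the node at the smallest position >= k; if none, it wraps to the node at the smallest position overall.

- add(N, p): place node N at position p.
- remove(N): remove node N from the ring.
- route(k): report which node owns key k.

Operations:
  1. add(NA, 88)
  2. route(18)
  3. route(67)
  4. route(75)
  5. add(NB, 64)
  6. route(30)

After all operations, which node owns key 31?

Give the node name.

Op 1: add NA@88 -> ring=[88:NA]
Op 2: route key 18: smallest pos >= 18 is 88 -> NA
Op 3: route key 67: smallest pos >= 67 is 88 -> NA
Op 4: route key 75: smallest pos >= 75 is 88 -> NA
Op 5: add NB@64 -> ring=[64:NB,88:NA]
Op 6: route key 30: smallest pos >= 30 is 64 -> NB
Final route key 31: smallest pos >= 31 is 64 -> NB

Answer: NB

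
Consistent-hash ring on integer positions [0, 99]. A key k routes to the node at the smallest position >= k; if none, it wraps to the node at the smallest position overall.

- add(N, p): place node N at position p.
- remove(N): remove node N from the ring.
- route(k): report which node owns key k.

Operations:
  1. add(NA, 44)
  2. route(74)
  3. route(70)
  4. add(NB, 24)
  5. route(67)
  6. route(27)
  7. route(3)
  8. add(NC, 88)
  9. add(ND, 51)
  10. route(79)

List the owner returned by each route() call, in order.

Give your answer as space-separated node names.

Op 1: add NA@44 -> ring=[44:NA]
Op 2: route key 74: none >= 74, wrap to smallest pos 44 -> NA
Op 3: route key 70: none >= 70, wrap to smallest pos 44 -> NA
Op 4: add NB@24 -> ring=[24:NB,44:NA]
Op 5: route key 67: none >= 67, wrap to smallest pos 24 -> NB
Op 6: route key 27: smallest pos >= 27 is 44 -> NA
Op 7: route key 3: smallest pos >= 3 is 24 -> NB
Op 8: add NC@88 -> ring=[24:NB,44:NA,88:NC]
Op 9: add ND@51 -> ring=[24:NB,44:NA,51:ND,88:NC]
Op 10: route key 79: smallest pos >= 79 is 88 -> NC

Answer: NA NA NB NA NB NC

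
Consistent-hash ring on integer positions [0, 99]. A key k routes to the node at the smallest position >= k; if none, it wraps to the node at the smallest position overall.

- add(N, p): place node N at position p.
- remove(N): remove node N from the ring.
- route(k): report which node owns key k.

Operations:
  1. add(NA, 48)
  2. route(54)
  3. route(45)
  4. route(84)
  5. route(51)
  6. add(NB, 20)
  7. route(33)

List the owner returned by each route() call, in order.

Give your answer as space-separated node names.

Answer: NA NA NA NA NA

Derivation:
Op 1: add NA@48 -> ring=[48:NA]
Op 2: route key 54: none >= 54, wrap to smallest pos 48 -> NA
Op 3: route key 45: smallest pos >= 45 is 48 -> NA
Op 4: route key 84: none >= 84, wrap to smallest pos 48 -> NA
Op 5: route key 51: none >= 51, wrap to smallest pos 48 -> NA
Op 6: add NB@20 -> ring=[20:NB,48:NA]
Op 7: route key 33: smallest pos >= 33 is 48 -> NA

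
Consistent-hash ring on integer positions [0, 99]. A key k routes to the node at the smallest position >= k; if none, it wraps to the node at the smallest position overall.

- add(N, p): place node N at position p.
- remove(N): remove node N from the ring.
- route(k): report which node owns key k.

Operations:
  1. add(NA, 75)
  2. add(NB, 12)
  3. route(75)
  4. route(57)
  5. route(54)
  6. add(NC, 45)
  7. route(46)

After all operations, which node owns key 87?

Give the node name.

Answer: NB

Derivation:
Op 1: add NA@75 -> ring=[75:NA]
Op 2: add NB@12 -> ring=[12:NB,75:NA]
Op 3: route key 75: smallest pos >= 75 is 75 -> NA
Op 4: route key 57: smallest pos >= 57 is 75 -> NA
Op 5: route key 54: smallest pos >= 54 is 75 -> NA
Op 6: add NC@45 -> ring=[12:NB,45:NC,75:NA]
Op 7: route key 46: smallest pos >= 46 is 75 -> NA
Final route key 87: none >= 87, wrap to smallest pos 12 -> NB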